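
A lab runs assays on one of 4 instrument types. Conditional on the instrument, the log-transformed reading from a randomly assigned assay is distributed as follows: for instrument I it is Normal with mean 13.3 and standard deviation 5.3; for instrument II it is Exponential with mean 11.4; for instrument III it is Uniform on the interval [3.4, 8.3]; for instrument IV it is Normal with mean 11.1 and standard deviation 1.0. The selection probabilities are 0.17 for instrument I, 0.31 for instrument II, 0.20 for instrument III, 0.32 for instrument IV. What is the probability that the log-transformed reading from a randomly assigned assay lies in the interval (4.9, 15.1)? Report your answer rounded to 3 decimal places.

Conditional on each instrument, P(4.9 < X < 15.1): I: 0.576436; II: 0.384704; III: 0.693878; IV: 0.999968.
By total probability, P(4.9 < X < 15.1) = 0.17·0.576436 + 0.31·0.384704 + 0.2·0.693878 + 0.32·0.999968 = 0.676018.

0.676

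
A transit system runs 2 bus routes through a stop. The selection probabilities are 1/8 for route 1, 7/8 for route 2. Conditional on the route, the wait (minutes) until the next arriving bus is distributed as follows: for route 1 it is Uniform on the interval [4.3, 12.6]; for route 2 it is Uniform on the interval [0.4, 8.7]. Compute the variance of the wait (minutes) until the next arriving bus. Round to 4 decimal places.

7.4044

Per component, 1: μ=8.45, E[X²]=77.1433; 2: μ=4.55, E[X²]=26.4433.
E[X] = 0.125·8.45 + 0.875·4.55 = 5.0375.
E[X²] = 0.125·77.1433 + 0.875·26.4433 = 32.7808.
Var(X) = E[X²] − (E[X])² = 32.7808 − 25.3764 = 7.40443.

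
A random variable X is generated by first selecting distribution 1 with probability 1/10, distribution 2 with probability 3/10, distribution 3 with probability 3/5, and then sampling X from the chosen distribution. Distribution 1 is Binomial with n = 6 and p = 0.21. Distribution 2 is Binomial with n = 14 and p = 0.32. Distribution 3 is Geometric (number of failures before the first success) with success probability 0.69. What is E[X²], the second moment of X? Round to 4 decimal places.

For each component E[X²] = Var + (mean)², giving 1: 2.583; 2: 23.1168; 3: 0.852972.
Overall E[X²] = 0.1·2.583 + 0.3·23.1168 + 0.6·0.852972 = 7.70512.

7.7051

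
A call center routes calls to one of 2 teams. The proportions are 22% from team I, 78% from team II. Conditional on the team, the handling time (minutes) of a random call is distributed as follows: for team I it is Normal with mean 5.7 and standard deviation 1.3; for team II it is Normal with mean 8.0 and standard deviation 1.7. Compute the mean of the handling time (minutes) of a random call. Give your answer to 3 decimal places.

7.494

Component means — I: 5.7; II: 8.
E[X] = 0.22·5.7 + 0.78·8 = 7.494.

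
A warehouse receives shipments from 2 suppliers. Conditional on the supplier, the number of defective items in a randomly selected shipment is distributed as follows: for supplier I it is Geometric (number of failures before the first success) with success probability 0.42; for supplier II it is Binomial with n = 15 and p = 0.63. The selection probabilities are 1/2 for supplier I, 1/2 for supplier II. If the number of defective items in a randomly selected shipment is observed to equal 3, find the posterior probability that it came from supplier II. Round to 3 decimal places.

0.009

Likelihoods P(X=3 | ·): I: 0.081947; II: 0.000748952.
Posterior ∝ prior × likelihood. Numerator for II: 0.5·0.000748952 = 0.000374476.
Normalizing constant: 0.5·0.081947 + 0.5·0.000748952 = 0.041348.
P(II | observation) = 0.000374476 / 0.041348 = 0.00905669.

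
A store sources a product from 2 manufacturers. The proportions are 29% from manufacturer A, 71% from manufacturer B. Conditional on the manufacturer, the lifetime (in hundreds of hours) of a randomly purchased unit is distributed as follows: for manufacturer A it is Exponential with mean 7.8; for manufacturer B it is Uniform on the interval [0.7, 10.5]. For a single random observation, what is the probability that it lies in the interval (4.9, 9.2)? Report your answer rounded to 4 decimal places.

Conditional on each manufacturer, P(4.9 < X < 9.2): A: 0.226112; B: 0.438776.
By total probability, P(4.9 < X < 9.2) = 0.29·0.226112 + 0.71·0.438776 = 0.377103.

0.3771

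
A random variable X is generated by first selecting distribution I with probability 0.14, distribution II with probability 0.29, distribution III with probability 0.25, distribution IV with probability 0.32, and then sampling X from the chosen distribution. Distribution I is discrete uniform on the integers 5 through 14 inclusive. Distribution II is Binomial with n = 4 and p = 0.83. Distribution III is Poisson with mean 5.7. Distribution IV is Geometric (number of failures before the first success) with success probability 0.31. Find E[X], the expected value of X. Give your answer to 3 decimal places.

4.430

Component means — I: 9.5; II: 3.32; III: 5.7; IV: 2.22581.
E[X] = 0.14·9.5 + 0.29·3.32 + 0.25·5.7 + 0.32·2.22581 = 4.43006.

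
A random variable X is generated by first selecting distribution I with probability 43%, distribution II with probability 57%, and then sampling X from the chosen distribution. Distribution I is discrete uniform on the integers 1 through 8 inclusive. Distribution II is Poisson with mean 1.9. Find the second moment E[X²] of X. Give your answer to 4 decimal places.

14.1057

For each component E[X²] = Var + (mean)², giving I: 25.5; II: 5.51.
Overall E[X²] = 0.43·25.5 + 0.57·5.51 = 14.1057.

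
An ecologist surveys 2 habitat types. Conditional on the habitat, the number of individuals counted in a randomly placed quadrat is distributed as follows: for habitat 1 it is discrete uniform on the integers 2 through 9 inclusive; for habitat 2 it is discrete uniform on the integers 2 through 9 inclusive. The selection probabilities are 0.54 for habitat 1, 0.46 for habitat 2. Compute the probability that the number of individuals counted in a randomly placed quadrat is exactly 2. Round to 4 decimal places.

0.1250

Conditional on each habitat, P(X = 2): 1: 0.125; 2: 0.125.
By total probability, P(X = 2) = 0.54·0.125 + 0.46·0.125 = 0.125.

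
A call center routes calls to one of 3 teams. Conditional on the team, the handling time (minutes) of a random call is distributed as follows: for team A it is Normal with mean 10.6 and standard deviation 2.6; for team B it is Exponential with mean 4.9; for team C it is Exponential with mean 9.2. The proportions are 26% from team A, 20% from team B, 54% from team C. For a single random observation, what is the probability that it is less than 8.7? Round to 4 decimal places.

Conditional on each team, P(X < 8.7): A: 0.23246; B: 0.830603; C: 0.611574.
By total probability, P(X < 8.7) = 0.26·0.23246 + 0.2·0.830603 + 0.54·0.611574 = 0.55681.

0.5568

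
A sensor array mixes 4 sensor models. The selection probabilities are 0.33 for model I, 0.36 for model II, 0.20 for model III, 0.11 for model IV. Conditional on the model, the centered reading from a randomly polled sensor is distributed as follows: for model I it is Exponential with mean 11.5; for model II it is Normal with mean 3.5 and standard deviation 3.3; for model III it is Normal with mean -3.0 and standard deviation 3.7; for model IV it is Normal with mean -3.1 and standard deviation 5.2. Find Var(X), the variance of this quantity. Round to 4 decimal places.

Per component, I: μ=11.5, E[X²]=264.5; II: μ=3.5, E[X²]=23.14; III: μ=-3, E[X²]=22.69; IV: μ=-3.1, E[X²]=36.65.
E[X] = 0.33·11.5 + 0.36·3.5 + 0.2·-3 + 0.11·-3.1 = 4.114.
E[X²] = 0.33·264.5 + 0.36·23.14 + 0.2·22.69 + 0.11·36.65 = 104.185.
Var(X) = E[X²] − (E[X])² = 104.185 − 16.925 = 87.2599.

87.2599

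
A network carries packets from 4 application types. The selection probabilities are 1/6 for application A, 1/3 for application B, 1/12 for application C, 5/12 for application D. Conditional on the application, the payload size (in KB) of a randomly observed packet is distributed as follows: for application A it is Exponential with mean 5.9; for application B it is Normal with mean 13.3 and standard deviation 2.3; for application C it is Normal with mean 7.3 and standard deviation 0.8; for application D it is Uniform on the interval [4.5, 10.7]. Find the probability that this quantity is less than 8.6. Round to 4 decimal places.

Conditional on each application, P(X < 8.6): A: 0.767212; B: 0.0205026; C: 0.947919; D: 0.66129.
By total probability, P(X < 8.6) = 0.166667·0.767212 + 0.333333·0.0205026 + 0.0833333·0.947919 + 0.416667·0.66129 = 0.489234.

0.4892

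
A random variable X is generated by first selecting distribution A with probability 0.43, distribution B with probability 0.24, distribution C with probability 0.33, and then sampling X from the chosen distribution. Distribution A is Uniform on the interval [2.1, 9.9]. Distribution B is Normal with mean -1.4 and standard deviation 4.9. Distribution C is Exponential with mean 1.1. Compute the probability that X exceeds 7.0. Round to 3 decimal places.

0.171

Conditional on each component, P(X > 7.0): A: 0.371795; B: 0.0432381; C: 0.00172309.
By total probability, P(X > 7.0) = 0.43·0.371795 + 0.24·0.0432381 + 0.33·0.00172309 = 0.170818.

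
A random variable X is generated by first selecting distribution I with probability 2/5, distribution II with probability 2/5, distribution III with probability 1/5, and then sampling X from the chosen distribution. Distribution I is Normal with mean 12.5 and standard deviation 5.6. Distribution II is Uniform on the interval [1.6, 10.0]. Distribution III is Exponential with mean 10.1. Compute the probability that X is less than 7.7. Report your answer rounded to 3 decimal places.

Conditional on each component, P(X < 7.7): I: 0.195683; II: 0.72619; III: 0.533444.
By total probability, P(X < 7.7) = 0.4·0.195683 + 0.4·0.72619 + 0.2·0.533444 = 0.475438.

0.475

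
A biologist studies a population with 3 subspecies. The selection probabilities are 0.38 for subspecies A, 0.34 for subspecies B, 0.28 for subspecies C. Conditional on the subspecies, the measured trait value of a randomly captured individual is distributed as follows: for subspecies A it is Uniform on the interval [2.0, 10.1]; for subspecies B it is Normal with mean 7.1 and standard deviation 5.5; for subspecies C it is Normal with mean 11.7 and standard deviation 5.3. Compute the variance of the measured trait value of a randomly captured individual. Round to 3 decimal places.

Per component, A: μ=6.05, E[X²]=42.07; B: μ=7.1, E[X²]=80.66; C: μ=11.7, E[X²]=164.98.
E[X] = 0.38·6.05 + 0.34·7.1 + 0.28·11.7 = 7.989.
E[X²] = 0.38·42.07 + 0.34·80.66 + 0.28·164.98 = 89.6054.
Var(X) = E[X²] − (E[X])² = 89.6054 − 63.8241 = 25.7813.

25.781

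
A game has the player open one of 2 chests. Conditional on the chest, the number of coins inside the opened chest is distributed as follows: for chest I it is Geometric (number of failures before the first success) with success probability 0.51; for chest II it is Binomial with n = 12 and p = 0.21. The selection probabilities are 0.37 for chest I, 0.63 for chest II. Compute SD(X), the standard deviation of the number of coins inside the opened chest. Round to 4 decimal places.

Per component, I: μ=0.960784, E[X²]=2.807; II: μ=2.52, E[X²]=8.3412.
E[X] = 0.37·0.960784 + 0.63·2.52 = 1.94309.
E[X²] = 0.37·2.807 + 0.63·8.3412 = 6.29355.
Var(X) = E[X²] − (E[X])² = 6.29355 − 3.7756 = 2.51795.
SD(X) = √2.51795 = 1.5868.

1.5868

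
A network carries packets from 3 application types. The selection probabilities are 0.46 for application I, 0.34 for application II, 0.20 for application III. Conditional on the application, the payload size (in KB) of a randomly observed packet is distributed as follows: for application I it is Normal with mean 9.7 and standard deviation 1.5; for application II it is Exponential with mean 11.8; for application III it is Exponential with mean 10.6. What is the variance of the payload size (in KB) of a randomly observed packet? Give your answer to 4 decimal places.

Per component, I: μ=9.7, E[X²]=96.34; II: μ=11.8, E[X²]=278.48; III: μ=10.6, E[X²]=224.72.
E[X] = 0.46·9.7 + 0.34·11.8 + 0.2·10.6 = 10.594.
E[X²] = 0.46·96.34 + 0.34·278.48 + 0.2·224.72 = 183.944.
Var(X) = E[X²] − (E[X])² = 183.944 − 112.233 = 71.7108.

71.7108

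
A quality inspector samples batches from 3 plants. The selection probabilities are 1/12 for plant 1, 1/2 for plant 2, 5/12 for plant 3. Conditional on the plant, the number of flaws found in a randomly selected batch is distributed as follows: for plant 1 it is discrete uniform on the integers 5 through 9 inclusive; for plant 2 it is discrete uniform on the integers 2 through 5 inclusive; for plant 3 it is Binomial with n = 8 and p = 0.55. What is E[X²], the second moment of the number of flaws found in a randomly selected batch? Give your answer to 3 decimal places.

19.892

For each component E[X²] = Var + (mean)², giving 1: 51; 2: 13.5; 3: 21.34.
Overall E[X²] = 0.0833333·51 + 0.5·13.5 + 0.416667·21.34 = 19.8917.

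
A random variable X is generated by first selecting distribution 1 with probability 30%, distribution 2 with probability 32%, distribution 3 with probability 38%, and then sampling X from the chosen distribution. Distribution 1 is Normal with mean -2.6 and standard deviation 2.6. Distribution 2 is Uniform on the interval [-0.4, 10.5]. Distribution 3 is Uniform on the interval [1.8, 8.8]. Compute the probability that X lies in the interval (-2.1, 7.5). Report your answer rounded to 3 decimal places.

0.668

Conditional on each component, P(-2.1 < X < 7.5): 1: 0.423699; 2: 0.724771; 3: 0.814286.
By total probability, P(-2.1 < X < 7.5) = 0.3·0.423699 + 0.32·0.724771 + 0.38·0.814286 = 0.668465.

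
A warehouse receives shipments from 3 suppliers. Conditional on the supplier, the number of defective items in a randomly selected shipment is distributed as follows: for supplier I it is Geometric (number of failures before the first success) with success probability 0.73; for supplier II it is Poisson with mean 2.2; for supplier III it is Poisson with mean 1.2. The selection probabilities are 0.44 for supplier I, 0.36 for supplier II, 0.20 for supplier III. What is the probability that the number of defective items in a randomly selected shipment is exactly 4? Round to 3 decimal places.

Conditional on each supplier, P(X = 4): I: 0.00387952; II: 0.108151; III: 0.0260232.
By total probability, P(X = 4) = 0.44·0.00387952 + 0.36·0.108151 + 0.2·0.0260232 = 0.0458461.

0.046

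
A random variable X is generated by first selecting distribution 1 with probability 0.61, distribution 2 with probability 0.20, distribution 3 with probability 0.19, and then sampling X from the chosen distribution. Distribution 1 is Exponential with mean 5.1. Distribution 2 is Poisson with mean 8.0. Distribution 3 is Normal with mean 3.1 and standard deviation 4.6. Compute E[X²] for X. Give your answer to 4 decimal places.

For each component E[X²] = Var + (mean)², giving 1: 52.02; 2: 72; 3: 30.77.
Overall E[X²] = 0.61·52.02 + 0.2·72 + 0.19·30.77 = 51.9785.

51.9785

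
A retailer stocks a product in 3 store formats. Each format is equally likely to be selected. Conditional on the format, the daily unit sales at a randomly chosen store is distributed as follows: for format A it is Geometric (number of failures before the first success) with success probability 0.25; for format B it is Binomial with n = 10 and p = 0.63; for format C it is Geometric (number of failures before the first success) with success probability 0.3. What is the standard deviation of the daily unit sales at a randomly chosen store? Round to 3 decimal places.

3.221

Per component, A: μ=3, E[X²]=21; B: μ=6.3, E[X²]=42.021; C: μ=2.33333, E[X²]=13.2222.
E[X] = 0.333333·3 + 0.333333·6.3 + 0.333333·2.33333 = 3.87778.
E[X²] = 0.333333·21 + 0.333333·42.021 + 0.333333·13.2222 = 25.4144.
Var(X) = E[X²] − (E[X])² = 25.4144 − 15.0372 = 10.3772.
SD(X) = √10.3772 = 3.22137.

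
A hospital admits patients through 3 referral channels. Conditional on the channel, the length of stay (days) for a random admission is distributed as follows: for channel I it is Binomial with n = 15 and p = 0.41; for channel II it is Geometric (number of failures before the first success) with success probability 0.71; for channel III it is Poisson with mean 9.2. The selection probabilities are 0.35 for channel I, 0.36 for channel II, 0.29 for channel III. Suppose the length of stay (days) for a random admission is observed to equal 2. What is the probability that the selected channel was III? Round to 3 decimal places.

Likelihoods P(X=2 | ·): I: 0.0185282; II: 0.059711; III: 0.00427599.
Posterior ∝ prior × likelihood. Numerator for III: 0.29·0.00427599 = 0.00124004.
Normalizing constant: 0.35·0.0185282 + 0.36·0.059711 + 0.29·0.00427599 = 0.0292209.
P(III | observation) = 0.00124004 / 0.0292209 = 0.0424367.

0.042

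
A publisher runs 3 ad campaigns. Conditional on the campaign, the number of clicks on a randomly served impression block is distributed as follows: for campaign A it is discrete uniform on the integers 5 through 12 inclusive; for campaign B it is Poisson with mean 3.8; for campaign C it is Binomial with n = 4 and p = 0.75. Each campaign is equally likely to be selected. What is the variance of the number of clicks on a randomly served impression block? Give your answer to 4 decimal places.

Per component, A: μ=8.5, E[X²]=77.5; B: μ=3.8, E[X²]=18.24; C: μ=3, E[X²]=9.75.
E[X] = 0.333333·8.5 + 0.333333·3.8 + 0.333333·3 = 5.1.
E[X²] = 0.333333·77.5 + 0.333333·18.24 + 0.333333·9.75 = 35.1633.
Var(X) = E[X²] − (E[X])² = 35.1633 − 26.01 = 9.15333.

9.1533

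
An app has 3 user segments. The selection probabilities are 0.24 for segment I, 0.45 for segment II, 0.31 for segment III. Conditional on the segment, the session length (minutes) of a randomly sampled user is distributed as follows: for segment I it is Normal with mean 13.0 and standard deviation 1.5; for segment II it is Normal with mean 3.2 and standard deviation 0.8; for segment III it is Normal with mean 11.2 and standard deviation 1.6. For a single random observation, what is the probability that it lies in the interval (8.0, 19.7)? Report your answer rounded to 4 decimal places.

0.5428

Conditional on each segment, P(8.0 < X < 19.7): I: 0.999567; II: 9.86588e-10; III: 0.97725.
By total probability, P(8.0 < X < 19.7) = 0.24·0.999567 + 0.45·9.86588e-10 + 0.31·0.97725 = 0.542844.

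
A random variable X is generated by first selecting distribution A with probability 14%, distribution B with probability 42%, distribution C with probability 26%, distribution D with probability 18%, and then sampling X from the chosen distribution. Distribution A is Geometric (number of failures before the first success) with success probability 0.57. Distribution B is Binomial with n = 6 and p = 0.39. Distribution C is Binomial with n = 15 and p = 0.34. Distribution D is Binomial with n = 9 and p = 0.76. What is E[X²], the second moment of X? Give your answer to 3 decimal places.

19.519

For each component E[X²] = Var + (mean)², giving A: 1.89258; B: 6.903; C: 29.376; D: 48.4272.
Overall E[X²] = 0.14·1.89258 + 0.42·6.903 + 0.26·29.376 + 0.18·48.4272 = 19.5189.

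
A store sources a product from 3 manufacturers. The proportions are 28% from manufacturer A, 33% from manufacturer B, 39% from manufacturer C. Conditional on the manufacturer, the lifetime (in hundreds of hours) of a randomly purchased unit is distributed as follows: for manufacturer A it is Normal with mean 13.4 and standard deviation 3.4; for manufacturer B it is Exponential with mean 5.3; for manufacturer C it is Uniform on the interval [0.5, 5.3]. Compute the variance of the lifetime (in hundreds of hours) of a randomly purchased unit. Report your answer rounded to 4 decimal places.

32.0983

Per component, A: μ=13.4, E[X²]=191.12; B: μ=5.3, E[X²]=56.18; C: μ=2.9, E[X²]=10.33.
E[X] = 0.28·13.4 + 0.33·5.3 + 0.39·2.9 = 6.632.
E[X²] = 0.28·191.12 + 0.33·56.18 + 0.39·10.33 = 76.0817.
Var(X) = E[X²] − (E[X])² = 76.0817 − 43.9834 = 32.0983.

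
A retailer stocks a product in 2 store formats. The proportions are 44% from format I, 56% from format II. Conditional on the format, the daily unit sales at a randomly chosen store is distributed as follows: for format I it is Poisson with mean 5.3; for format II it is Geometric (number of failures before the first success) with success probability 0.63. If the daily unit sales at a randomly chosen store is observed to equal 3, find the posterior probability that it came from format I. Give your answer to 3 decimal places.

Likelihoods P(X=3 | ·): I: 0.123856; II: 0.0319114.
Posterior ∝ prior × likelihood. Numerator for I: 0.44·0.123856 = 0.0544965.
Normalizing constant: 0.44·0.123856 + 0.56·0.0319114 = 0.0723668.
P(I | observation) = 0.0544965 / 0.0723668 = 0.753058.

0.753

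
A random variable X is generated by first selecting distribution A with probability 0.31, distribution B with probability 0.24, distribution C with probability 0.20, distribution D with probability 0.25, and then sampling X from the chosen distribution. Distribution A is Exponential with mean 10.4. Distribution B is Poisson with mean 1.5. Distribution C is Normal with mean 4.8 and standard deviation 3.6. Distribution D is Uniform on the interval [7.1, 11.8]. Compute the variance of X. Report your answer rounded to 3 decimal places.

Per component, A: μ=10.4, E[X²]=216.32; B: μ=1.5, E[X²]=3.75; C: μ=4.8, E[X²]=36; D: μ=9.45, E[X²]=91.1433.
E[X] = 0.31·10.4 + 0.24·1.5 + 0.2·4.8 + 0.25·9.45 = 6.9065.
E[X²] = 0.31·216.32 + 0.24·3.75 + 0.2·36 + 0.25·91.1433 = 97.945.
Var(X) = E[X²] − (E[X])² = 97.945 − 47.6997 = 50.2453.

50.245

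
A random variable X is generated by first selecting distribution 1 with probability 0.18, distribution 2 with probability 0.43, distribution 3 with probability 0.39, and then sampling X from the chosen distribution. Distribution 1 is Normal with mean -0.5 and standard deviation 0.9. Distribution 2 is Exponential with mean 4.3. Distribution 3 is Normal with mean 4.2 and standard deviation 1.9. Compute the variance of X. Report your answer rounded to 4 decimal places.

12.8401

Per component, 1: μ=-0.5, E[X²]=1.06; 2: μ=4.3, E[X²]=36.98; 3: μ=4.2, E[X²]=21.25.
E[X] = 0.18·-0.5 + 0.43·4.3 + 0.39·4.2 = 3.397.
E[X²] = 0.18·1.06 + 0.43·36.98 + 0.39·21.25 = 24.3797.
Var(X) = E[X²] − (E[X])² = 24.3797 − 11.5396 = 12.8401.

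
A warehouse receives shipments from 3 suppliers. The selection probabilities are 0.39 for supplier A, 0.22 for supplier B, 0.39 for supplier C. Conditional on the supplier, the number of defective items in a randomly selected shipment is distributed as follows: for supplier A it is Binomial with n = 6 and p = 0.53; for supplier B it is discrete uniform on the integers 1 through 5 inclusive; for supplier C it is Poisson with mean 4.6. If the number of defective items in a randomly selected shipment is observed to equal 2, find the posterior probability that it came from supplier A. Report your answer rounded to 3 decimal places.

0.484

Likelihoods P(X=2 | ·): A: 0.205605; B: 0.2; C: 0.106348.
Posterior ∝ prior × likelihood. Numerator for A: 0.39·0.205605 = 0.0801861.
Normalizing constant: 0.39·0.205605 + 0.22·0.2 + 0.39·0.106348 = 0.165662.
P(A | observation) = 0.0801861 / 0.165662 = 0.484034.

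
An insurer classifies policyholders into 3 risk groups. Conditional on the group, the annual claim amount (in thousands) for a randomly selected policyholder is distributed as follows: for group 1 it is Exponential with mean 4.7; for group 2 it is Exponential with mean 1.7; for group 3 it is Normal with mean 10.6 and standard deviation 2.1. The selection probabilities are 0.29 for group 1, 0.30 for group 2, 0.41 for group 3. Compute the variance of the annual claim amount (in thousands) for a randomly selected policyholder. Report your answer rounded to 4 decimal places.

23.7459

Per component, 1: μ=4.7, E[X²]=44.18; 2: μ=1.7, E[X²]=5.78; 3: μ=10.6, E[X²]=116.77.
E[X] = 0.29·4.7 + 0.3·1.7 + 0.41·10.6 = 6.219.
E[X²] = 0.29·44.18 + 0.3·5.78 + 0.41·116.77 = 62.4219.
Var(X) = E[X²] − (E[X])² = 62.4219 − 38.676 = 23.7459.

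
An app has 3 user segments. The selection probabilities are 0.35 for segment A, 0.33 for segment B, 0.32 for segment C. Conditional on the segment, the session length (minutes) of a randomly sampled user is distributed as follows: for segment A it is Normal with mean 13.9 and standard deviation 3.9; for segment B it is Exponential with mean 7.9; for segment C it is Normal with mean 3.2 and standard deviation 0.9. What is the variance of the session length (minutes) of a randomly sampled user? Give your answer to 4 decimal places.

45.4916

Per component, A: μ=13.9, E[X²]=208.42; B: μ=7.9, E[X²]=124.82; C: μ=3.2, E[X²]=11.05.
E[X] = 0.35·13.9 + 0.33·7.9 + 0.32·3.2 = 8.496.
E[X²] = 0.35·208.42 + 0.33·124.82 + 0.32·11.05 = 117.674.
Var(X) = E[X²] − (E[X])² = 117.674 − 72.182 = 45.4916.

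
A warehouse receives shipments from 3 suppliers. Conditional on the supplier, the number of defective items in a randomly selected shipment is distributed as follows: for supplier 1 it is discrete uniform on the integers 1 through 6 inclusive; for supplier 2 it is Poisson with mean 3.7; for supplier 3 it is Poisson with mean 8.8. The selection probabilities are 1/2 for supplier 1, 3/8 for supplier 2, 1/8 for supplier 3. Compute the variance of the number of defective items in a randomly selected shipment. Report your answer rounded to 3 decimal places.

Per component, 1: μ=3.5, E[X²]=15.1667; 2: μ=3.7, E[X²]=17.39; 3: μ=8.8, E[X²]=86.24.
E[X] = 0.5·3.5 + 0.375·3.7 + 0.125·8.8 = 4.2375.
E[X²] = 0.5·15.1667 + 0.375·17.39 + 0.125·86.24 = 24.8846.
Var(X) = E[X²] − (E[X])² = 24.8846 − 17.9564 = 6.92818.

6.928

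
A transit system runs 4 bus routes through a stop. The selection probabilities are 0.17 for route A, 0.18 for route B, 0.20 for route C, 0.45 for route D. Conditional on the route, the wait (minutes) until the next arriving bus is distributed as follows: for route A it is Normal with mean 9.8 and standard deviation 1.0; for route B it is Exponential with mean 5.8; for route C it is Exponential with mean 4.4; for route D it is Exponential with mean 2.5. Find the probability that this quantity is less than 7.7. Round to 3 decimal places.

Conditional on each route, P(X < 7.7): A: 0.0178644; B: 0.734884; C: 0.826226; D: 0.954041.
By total probability, P(X < 7.7) = 0.17·0.0178644 + 0.18·0.734884 + 0.2·0.826226 + 0.45·0.954041 = 0.72988.

0.730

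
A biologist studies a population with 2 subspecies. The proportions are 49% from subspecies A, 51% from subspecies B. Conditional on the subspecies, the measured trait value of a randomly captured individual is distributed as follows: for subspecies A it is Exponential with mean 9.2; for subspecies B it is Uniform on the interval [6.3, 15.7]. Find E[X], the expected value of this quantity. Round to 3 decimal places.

Component means — A: 9.2; B: 11.
E[X] = 0.49·9.2 + 0.51·11 = 10.118.

10.118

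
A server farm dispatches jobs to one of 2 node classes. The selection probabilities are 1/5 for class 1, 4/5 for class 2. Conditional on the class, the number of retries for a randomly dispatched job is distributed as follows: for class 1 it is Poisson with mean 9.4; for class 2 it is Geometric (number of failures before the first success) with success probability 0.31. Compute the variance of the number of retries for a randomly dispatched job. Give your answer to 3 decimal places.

15.859

Per component, 1: μ=9.4, E[X²]=97.76; 2: μ=2.22581, E[X²]=12.1342.
E[X] = 0.2·9.4 + 0.8·2.22581 = 3.66065.
E[X²] = 0.2·97.76 + 0.8·12.1342 = 29.2594.
Var(X) = E[X²] − (E[X])² = 29.2594 − 13.4003 = 15.8591.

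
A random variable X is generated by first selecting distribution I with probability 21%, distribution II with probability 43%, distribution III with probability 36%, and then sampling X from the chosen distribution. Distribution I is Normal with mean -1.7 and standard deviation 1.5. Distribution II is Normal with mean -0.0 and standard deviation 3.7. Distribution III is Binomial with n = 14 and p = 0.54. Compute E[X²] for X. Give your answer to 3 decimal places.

28.793

For each component E[X²] = Var + (mean)², giving I: 5.14; II: 13.69; III: 60.6312.
Overall E[X²] = 0.21·5.14 + 0.43·13.69 + 0.36·60.6312 = 28.7933.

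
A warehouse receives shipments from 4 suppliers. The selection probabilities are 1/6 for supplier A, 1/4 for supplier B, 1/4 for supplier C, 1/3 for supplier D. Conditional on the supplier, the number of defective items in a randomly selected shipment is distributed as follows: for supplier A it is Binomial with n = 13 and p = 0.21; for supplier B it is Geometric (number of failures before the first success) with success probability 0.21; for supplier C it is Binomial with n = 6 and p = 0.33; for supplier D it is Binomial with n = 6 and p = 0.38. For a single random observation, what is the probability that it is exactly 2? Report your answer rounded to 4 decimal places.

0.2646

Conditional on each supplier, P(X = 2): A: 0.257295; B: 0.131061; C: 0.329169; D: 0.320055.
By total probability, P(X = 2) = 0.166667·0.257295 + 0.25·0.131061 + 0.25·0.329169 + 0.333333·0.320055 = 0.264625.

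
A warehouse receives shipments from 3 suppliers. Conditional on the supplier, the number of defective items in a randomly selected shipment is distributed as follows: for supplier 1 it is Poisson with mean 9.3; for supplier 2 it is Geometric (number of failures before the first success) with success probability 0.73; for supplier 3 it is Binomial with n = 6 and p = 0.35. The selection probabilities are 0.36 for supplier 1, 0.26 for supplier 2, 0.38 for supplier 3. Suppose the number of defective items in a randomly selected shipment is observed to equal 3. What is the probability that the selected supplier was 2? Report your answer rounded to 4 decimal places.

0.0383

Likelihoods P(X=3 | ·): 1: 0.0122563; 2: 0.0143686; 3: 0.235491.
Posterior ∝ prior × likelihood. Numerator for 2: 0.26·0.0143686 = 0.00373583.
Normalizing constant: 0.36·0.0122563 + 0.26·0.0143686 + 0.38·0.235491 = 0.0976347.
P(2 | observation) = 0.00373583 / 0.0976347 = 0.0382634.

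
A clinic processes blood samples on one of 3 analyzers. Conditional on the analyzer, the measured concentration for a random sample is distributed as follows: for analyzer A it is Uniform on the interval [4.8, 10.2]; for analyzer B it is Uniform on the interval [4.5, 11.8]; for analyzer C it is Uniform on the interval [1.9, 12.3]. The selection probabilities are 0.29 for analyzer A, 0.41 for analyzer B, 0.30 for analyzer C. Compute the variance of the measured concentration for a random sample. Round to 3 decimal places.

5.429

Per component, A: μ=7.5, E[X²]=58.68; B: μ=8.15, E[X²]=70.8633; C: μ=7.1, E[X²]=59.4233.
E[X] = 0.29·7.5 + 0.41·8.15 + 0.3·7.1 = 7.6465.
E[X²] = 0.29·58.68 + 0.41·70.8633 + 0.3·59.4233 = 63.8982.
Var(X) = E[X²] − (E[X])² = 63.8982 − 58.469 = 5.4292.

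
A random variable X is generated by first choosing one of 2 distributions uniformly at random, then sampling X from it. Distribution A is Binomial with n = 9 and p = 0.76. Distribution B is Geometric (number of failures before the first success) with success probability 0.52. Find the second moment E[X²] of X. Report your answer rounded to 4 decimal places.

25.5272

For each component E[X²] = Var + (mean)², giving A: 48.4272; B: 2.62722.
Overall E[X²] = 0.5·48.4272 + 0.5·2.62722 = 25.5272.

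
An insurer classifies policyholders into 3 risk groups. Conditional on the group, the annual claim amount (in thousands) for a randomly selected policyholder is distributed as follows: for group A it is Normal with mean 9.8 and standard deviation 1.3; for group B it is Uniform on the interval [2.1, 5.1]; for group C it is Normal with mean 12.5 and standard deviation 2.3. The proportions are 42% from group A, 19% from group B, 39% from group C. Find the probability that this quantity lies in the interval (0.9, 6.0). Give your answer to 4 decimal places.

0.1916

Conditional on each group, P(0.9 < X < 6.0): A: 0.00173295; B: 1; C: 0.00235579.
By total probability, P(0.9 < X < 6.0) = 0.42·0.00173295 + 0.19·1 + 0.39·0.00235579 = 0.191647.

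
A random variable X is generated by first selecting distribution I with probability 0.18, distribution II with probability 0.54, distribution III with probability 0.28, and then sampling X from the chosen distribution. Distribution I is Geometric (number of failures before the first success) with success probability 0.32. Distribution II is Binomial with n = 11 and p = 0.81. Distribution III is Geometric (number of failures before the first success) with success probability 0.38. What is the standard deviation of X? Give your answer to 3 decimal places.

3.976

Per component, I: μ=2.125, E[X²]=11.1562; II: μ=8.91, E[X²]=81.081; III: μ=1.63158, E[X²]=6.95568.
E[X] = 0.18·2.125 + 0.54·8.91 + 0.28·1.63158 = 5.65074.
E[X²] = 0.18·11.1562 + 0.54·81.081 + 0.28·6.95568 = 47.7395.
Var(X) = E[X²] − (E[X])² = 47.7395 − 31.9309 = 15.8086.
SD(X) = √15.8086 = 3.976.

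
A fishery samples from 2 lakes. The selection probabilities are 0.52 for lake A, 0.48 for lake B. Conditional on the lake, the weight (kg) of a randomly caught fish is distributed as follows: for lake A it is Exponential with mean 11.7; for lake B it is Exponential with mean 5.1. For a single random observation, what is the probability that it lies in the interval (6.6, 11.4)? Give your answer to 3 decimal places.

0.180

Conditional on each lake, P(6.6 < X < 11.4): A: 0.191436; B: 0.167179.
By total probability, P(6.6 < X < 11.4) = 0.52·0.191436 + 0.48·0.167179 = 0.179793.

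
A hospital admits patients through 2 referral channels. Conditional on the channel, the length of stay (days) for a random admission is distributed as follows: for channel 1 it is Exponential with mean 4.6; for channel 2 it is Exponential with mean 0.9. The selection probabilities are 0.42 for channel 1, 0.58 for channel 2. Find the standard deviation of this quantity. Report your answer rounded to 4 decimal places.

3.5626

Per component, 1: μ=4.6, E[X²]=42.32; 2: μ=0.9, E[X²]=1.62.
E[X] = 0.42·4.6 + 0.58·0.9 = 2.454.
E[X²] = 0.42·42.32 + 0.58·1.62 = 18.714.
Var(X) = E[X²] − (E[X])² = 18.714 − 6.02212 = 12.6919.
SD(X) = √12.6919 = 3.56257.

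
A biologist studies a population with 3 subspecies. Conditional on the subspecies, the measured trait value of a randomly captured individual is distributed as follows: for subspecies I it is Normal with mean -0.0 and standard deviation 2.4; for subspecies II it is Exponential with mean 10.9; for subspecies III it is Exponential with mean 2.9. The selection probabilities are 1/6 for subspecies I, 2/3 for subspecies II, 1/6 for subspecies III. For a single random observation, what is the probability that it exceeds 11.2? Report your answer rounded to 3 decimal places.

0.242

Conditional on each subspecies, P(X > 11.2): I: 1.53063e-06; II: 0.357892; III: 0.0210245.
By total probability, P(X > 11.2) = 0.166667·1.53063e-06 + 0.666667·0.357892 + 0.166667·0.0210245 = 0.242099.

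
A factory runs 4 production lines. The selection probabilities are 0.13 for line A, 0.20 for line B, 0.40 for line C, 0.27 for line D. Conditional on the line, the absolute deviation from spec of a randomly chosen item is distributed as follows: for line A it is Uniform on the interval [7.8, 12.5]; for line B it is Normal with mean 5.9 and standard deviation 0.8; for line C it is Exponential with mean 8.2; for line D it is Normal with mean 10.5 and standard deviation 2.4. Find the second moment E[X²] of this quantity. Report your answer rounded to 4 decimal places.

105.8369

For each component E[X²] = Var + (mean)², giving A: 104.863; B: 35.45; C: 134.48; D: 116.01.
Overall E[X²] = 0.13·104.863 + 0.2·35.45 + 0.4·134.48 + 0.27·116.01 = 105.837.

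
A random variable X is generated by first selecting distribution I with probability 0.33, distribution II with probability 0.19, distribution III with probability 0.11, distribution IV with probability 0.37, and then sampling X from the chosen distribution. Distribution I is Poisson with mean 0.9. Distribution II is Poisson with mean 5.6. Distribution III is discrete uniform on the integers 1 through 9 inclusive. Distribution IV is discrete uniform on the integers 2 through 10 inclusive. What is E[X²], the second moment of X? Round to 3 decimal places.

26.857

For each component E[X²] = Var + (mean)², giving I: 1.71; II: 36.96; III: 31.6667; IV: 42.6667.
Overall E[X²] = 0.33·1.71 + 0.19·36.96 + 0.11·31.6667 + 0.37·42.6667 = 26.8567.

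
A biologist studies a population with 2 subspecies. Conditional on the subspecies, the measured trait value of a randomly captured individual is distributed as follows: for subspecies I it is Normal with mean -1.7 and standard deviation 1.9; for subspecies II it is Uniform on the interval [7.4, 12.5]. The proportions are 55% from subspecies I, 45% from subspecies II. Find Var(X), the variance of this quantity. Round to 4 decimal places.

Per component, I: μ=-1.7, E[X²]=6.5; II: μ=9.95, E[X²]=101.17.
E[X] = 0.55·-1.7 + 0.45·9.95 = 3.5425.
E[X²] = 0.55·6.5 + 0.45·101.17 = 49.1015.
Var(X) = E[X²] − (E[X])² = 49.1015 − 12.5493 = 36.5522.

36.5522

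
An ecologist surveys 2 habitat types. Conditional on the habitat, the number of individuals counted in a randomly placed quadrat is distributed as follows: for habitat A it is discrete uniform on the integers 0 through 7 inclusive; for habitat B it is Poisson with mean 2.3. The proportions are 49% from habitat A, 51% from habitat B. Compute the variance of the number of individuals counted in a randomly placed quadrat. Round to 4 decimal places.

4.1054

Per component, A: μ=3.5, E[X²]=17.5; B: μ=2.3, E[X²]=7.59.
E[X] = 0.49·3.5 + 0.51·2.3 = 2.888.
E[X²] = 0.49·17.5 + 0.51·7.59 = 12.4459.
Var(X) = E[X²] − (E[X])² = 12.4459 − 8.34054 = 4.10536.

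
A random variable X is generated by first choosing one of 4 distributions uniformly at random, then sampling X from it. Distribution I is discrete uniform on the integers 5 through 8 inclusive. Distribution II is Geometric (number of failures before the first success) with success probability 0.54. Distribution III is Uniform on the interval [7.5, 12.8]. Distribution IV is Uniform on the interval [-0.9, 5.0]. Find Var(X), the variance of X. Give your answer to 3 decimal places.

15.675

Per component, I: μ=6.5, E[X²]=43.5; II: μ=0.851852, E[X²]=2.30316; III: μ=10.15, E[X²]=105.363; IV: μ=2.05, E[X²]=7.10333.
E[X] = 0.25·6.5 + 0.25·0.851852 + 0.25·10.15 + 0.25·2.05 = 4.88796.
E[X²] = 0.25·43.5 + 0.25·2.30316 + 0.25·105.363 + 0.25·7.10333 = 39.5675.
Var(X) = E[X²] − (E[X])² = 39.5675 − 23.8922 = 15.6753.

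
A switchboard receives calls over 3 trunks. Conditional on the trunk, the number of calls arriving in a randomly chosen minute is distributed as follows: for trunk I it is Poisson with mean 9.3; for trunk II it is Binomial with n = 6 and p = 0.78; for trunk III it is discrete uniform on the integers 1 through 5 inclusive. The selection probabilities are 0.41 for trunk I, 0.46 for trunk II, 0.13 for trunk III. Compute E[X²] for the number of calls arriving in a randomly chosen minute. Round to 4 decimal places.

For each component E[X²] = Var + (mean)², giving I: 95.79; II: 22.932; III: 11.
Overall E[X²] = 0.41·95.79 + 0.46·22.932 + 0.13·11 = 51.2526.

51.2526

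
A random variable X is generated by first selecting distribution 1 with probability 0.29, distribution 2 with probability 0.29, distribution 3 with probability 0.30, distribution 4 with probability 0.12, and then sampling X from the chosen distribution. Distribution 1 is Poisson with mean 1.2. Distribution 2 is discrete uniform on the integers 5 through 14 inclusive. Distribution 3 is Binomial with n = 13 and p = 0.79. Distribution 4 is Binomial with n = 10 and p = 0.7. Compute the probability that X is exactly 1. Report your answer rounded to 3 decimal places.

Conditional on each component, P(X = 1): 1: 0.361433; 2: 0; 3: 7.55443e-08; 4: 0.000137781.
By total probability, P(X = 1) = 0.29·0.361433 + 0.29·0 + 0.3·7.55443e-08 + 0.12·0.000137781 = 0.104832.

0.105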